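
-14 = -14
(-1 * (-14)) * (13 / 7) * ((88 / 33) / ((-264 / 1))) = -26 / 99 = -0.26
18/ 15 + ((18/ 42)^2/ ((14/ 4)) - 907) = -1553357/ 1715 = -905.75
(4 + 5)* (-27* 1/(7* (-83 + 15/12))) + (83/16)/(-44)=164767/537152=0.31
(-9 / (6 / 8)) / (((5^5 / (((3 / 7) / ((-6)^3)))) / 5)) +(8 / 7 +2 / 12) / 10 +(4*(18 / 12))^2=1896877 / 52500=36.13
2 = 2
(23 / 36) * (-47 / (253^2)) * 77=-329 / 9108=-0.04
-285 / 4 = -71.25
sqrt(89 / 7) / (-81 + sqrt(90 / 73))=-657 * sqrt(623) / 372449-sqrt(454790) / 1117347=-0.04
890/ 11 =80.91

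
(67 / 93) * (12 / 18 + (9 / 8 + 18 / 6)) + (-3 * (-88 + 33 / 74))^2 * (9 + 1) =2108117635165 / 3055608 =689917.57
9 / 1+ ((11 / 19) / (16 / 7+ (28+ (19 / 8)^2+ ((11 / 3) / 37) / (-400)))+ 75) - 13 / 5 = 345449806361 / 4243015115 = 81.42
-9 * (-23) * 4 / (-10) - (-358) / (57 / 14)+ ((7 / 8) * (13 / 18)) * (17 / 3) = 357493 / 41040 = 8.71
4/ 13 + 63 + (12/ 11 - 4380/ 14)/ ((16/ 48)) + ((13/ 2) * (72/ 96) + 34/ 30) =-104021839/ 120120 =-865.98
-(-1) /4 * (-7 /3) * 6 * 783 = -5481 /2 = -2740.50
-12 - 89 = -101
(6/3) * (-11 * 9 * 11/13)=-2178/13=-167.54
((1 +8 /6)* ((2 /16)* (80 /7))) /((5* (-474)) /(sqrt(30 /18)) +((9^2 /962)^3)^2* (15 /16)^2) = -13009717845564628855723622453283196770451456* sqrt(15) /27749728164589353348450851456699724549006425523- 318366971154732357629376535756800 /1027767709799605679572253757655545353666904649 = -0.00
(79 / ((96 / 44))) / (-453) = -869 / 10872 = -0.08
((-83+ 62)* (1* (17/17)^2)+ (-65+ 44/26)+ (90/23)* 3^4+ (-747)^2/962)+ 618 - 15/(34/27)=1418.79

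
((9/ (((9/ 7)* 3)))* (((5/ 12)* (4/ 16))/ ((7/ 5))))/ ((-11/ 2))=-25/ 792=-0.03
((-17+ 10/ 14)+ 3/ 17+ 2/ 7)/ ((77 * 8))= -269/ 10472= -0.03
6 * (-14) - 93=-177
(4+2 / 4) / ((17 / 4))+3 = 69 / 17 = 4.06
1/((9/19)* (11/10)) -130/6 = -19.75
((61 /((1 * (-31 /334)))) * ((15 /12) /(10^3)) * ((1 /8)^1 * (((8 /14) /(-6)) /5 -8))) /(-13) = -4288727 /67704000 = -0.06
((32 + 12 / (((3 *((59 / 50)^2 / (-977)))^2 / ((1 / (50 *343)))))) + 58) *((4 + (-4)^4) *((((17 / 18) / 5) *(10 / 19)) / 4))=1767395898942050 / 2132158724199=828.92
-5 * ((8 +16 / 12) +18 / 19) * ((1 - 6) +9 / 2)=1465 / 57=25.70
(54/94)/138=9/2162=0.00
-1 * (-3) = 3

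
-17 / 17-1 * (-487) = 486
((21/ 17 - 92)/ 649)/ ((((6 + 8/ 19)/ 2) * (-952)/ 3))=0.00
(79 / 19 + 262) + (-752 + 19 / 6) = -55025 / 114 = -482.68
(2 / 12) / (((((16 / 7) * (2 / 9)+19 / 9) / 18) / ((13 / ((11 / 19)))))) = 15561 / 605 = 25.72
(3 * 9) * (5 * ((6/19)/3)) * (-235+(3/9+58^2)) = 844920/19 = 44469.47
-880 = -880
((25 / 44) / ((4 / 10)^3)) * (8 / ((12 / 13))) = 40625 / 528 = 76.94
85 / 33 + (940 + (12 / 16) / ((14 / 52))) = 436757 / 462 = 945.36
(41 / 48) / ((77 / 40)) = 205 / 462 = 0.44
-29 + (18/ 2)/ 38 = -1093/ 38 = -28.76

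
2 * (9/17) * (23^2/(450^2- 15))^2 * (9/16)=2518569/619558203400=0.00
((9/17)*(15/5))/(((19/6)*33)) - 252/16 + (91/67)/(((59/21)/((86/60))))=-15.04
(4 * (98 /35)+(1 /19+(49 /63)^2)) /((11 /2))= 182488 /84645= 2.16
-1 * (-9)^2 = -81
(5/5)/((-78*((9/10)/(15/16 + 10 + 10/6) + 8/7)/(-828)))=1461075/167128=8.74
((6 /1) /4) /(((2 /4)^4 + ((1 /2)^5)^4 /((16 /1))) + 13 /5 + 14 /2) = 125829120 /810549253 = 0.16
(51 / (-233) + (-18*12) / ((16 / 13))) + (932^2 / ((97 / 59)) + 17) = 23874773845 / 45202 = 528179.59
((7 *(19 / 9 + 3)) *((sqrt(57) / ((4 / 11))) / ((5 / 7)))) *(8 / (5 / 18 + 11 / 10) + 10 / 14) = 501193 *sqrt(57) / 558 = 6781.23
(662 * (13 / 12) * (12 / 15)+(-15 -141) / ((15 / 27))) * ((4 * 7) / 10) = 61516 / 75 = 820.21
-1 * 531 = -531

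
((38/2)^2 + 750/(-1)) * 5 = -1945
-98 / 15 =-6.53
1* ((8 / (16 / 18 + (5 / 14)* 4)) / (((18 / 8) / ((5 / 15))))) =112 / 219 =0.51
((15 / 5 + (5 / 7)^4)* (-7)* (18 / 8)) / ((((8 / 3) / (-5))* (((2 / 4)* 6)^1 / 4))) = 88065 / 686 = 128.37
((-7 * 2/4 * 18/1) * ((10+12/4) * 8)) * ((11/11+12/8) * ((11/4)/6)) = -15015/2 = -7507.50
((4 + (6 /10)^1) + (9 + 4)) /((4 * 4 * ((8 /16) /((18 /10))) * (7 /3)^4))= 8019 /60025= 0.13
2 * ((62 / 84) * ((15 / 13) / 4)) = 155 / 364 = 0.43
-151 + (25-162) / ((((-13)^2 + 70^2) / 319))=-5906 / 37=-159.62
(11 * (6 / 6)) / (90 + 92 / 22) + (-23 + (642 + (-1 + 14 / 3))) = 1935611 / 3108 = 622.78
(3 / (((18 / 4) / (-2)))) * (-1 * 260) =1040 / 3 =346.67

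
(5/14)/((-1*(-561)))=5/7854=0.00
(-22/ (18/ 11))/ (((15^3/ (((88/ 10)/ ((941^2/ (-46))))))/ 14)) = 3428656/ 134482426875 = 0.00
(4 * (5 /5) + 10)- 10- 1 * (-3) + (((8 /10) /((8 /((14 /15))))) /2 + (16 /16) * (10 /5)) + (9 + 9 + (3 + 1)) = 4657 /150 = 31.05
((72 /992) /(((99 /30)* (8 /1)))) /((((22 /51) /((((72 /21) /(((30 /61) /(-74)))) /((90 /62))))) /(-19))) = 729011 /16940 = 43.03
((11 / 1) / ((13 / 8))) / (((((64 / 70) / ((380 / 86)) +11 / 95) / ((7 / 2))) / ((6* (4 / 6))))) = 4096400 / 13949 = 293.67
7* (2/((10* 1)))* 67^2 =31423/5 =6284.60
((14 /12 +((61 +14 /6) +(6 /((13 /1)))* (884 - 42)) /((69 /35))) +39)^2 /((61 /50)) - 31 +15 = 59479.89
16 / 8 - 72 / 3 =-22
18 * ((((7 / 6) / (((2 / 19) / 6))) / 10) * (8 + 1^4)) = 10773 / 10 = 1077.30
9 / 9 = 1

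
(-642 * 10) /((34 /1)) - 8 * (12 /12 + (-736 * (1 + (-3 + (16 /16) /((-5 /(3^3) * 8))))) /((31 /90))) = -45923.79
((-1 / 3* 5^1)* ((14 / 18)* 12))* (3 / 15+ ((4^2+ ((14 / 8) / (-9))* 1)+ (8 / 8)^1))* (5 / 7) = -15305 / 81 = -188.95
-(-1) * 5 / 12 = 5 / 12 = 0.42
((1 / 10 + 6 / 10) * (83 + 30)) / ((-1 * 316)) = -791 / 3160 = -0.25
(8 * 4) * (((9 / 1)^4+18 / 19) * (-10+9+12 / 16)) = -997416 / 19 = -52495.58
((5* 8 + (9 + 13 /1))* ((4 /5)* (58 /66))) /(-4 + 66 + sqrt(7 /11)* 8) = 111476 /156885 - 14384* sqrt(77) /1725735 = 0.64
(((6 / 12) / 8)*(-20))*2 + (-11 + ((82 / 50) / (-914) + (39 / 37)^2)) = -193801777 / 15640825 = -12.39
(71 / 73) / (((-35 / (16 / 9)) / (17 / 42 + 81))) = -4.02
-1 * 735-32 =-767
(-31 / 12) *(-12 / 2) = 31 / 2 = 15.50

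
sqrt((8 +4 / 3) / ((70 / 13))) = sqrt(390) / 15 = 1.32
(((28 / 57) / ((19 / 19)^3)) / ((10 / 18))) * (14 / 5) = 1176 / 475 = 2.48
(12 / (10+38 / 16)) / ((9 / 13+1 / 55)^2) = 92950 / 48387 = 1.92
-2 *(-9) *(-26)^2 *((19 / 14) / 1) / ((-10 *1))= -57798 / 35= -1651.37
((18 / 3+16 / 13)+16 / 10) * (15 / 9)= 574 / 39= 14.72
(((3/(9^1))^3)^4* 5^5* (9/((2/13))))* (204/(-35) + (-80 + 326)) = 82.62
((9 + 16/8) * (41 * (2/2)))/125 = 451/125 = 3.61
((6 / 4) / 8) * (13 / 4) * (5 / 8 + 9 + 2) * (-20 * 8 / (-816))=6045 / 4352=1.39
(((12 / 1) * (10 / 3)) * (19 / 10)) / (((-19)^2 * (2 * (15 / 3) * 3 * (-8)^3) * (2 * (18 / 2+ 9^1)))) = -1 / 2626560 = -0.00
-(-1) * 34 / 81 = 34 / 81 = 0.42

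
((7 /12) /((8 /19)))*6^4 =3591 /2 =1795.50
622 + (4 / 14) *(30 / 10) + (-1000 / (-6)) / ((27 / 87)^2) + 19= 2372.31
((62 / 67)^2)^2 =14776336 / 20151121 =0.73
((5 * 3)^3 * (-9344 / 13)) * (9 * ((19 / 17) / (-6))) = 898776000 / 221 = 4066859.73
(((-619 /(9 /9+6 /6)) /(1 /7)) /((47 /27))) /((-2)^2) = -116991 /376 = -311.15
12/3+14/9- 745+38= -6313/9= -701.44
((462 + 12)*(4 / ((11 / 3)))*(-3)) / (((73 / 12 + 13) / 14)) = -2866752 / 2519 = -1138.05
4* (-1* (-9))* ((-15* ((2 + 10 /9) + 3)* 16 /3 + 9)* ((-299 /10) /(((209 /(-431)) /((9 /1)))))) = -10018533798 /1045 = -9587113.68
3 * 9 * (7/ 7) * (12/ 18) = 18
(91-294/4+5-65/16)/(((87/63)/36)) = 55755/116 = 480.65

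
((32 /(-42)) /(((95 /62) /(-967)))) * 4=3837056 /1995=1923.34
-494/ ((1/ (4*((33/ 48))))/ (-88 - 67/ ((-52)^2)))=49745971/ 416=119581.66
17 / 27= 0.63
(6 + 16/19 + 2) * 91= 15288/19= 804.63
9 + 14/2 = 16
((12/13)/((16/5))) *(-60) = -225/13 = -17.31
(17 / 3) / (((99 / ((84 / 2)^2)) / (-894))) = -992936 / 11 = -90266.91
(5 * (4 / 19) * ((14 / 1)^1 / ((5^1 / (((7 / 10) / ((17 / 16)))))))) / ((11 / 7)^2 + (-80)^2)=153664 / 506659415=0.00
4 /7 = 0.57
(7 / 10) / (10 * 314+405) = 7 / 35450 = 0.00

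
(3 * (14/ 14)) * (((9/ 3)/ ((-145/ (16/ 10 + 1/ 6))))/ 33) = -0.00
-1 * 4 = -4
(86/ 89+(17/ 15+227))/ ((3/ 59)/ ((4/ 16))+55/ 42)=252630448/ 1668305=151.43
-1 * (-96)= 96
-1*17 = -17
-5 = -5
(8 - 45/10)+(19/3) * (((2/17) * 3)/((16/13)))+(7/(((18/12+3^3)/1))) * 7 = 54539/7752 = 7.04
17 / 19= 0.89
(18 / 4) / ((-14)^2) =9 / 392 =0.02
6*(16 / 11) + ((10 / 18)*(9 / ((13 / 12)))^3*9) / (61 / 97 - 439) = 374639424 / 171271529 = 2.19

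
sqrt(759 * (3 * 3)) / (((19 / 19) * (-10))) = -3 * sqrt(759) / 10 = -8.26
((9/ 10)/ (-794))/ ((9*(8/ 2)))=-1/ 31760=-0.00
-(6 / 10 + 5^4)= -3128 / 5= -625.60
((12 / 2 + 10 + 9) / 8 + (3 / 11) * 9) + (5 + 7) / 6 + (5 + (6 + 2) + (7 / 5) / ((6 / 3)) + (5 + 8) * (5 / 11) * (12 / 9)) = 3499 / 120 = 29.16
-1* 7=-7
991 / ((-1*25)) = -991 / 25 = -39.64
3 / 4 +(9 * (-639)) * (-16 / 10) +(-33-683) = 169727 / 20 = 8486.35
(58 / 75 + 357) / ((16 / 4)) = 26833 / 300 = 89.44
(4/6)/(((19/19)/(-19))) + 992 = 979.33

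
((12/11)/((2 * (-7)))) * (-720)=4320/77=56.10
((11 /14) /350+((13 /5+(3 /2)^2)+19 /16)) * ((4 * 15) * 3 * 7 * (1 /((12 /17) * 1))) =6037329 /560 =10780.94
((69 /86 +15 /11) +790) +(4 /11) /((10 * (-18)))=792.16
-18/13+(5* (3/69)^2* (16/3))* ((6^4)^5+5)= 3802404777665471674/20631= 184305403405819.96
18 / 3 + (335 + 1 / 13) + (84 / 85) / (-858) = 4145776 / 12155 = 341.08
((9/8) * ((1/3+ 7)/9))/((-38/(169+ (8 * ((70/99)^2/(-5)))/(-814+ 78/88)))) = -769613749/188779896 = -4.08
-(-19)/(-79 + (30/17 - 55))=-323/2248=-0.14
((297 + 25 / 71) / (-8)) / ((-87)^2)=-91 / 18531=-0.00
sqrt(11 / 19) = sqrt(209) / 19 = 0.76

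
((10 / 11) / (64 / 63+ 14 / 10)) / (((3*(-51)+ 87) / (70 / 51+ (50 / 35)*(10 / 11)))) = -262250 / 17219147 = -0.02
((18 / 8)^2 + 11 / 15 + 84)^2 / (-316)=-464445601 / 18201600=-25.52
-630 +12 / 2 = -624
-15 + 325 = 310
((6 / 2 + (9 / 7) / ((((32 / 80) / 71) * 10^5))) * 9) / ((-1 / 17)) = -128617767 / 280000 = -459.35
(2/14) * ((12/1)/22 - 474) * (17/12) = -1054/11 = -95.82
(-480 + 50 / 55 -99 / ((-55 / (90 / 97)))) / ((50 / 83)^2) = -877327928 / 666875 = -1315.58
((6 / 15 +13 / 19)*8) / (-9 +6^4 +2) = 0.01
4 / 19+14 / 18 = 169 / 171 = 0.99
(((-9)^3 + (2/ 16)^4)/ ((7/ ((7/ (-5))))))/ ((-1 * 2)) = -2985983/ 40960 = -72.90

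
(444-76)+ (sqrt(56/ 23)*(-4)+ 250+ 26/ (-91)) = 4324/ 7-8*sqrt(322)/ 23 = 611.47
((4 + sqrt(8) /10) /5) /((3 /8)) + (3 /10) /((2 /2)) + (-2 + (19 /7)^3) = 8 *sqrt(2) /75 + 210229 /10290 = 20.58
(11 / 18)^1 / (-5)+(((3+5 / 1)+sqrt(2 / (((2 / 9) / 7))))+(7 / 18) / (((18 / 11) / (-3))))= 15.10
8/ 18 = 4/ 9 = 0.44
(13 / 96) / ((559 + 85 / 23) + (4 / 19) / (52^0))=5681 / 23615040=0.00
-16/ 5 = -3.20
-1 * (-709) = 709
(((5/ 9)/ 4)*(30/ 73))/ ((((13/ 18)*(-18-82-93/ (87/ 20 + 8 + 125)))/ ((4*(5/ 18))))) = -68675/ 78736632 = -0.00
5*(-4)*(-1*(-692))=-13840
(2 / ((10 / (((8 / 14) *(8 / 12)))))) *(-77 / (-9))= 0.65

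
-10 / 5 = -2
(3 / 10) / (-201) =-1 / 670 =-0.00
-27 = -27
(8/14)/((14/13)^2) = 169/343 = 0.49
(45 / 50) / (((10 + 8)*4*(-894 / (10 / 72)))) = -1 / 514944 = -0.00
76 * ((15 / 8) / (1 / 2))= 285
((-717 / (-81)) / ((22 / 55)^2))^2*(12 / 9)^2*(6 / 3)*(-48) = -1142420000 / 2187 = -522368.54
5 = 5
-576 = -576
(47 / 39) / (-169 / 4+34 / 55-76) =-10340 / 1009281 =-0.01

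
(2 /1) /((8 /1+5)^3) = 2 /2197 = 0.00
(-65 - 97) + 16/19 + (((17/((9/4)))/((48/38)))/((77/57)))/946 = -4014643069/24911964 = -161.15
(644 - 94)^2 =302500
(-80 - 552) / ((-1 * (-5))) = -632 / 5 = -126.40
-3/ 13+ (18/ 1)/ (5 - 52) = -0.61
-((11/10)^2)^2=-14641/10000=-1.46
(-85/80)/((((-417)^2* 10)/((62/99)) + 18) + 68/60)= -7905/20658155552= -0.00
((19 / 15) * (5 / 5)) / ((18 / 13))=247 / 270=0.91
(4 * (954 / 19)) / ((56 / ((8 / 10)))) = 2.87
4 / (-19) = -4 / 19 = -0.21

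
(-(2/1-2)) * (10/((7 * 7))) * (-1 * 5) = 0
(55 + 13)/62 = 34/31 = 1.10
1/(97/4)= 4/97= 0.04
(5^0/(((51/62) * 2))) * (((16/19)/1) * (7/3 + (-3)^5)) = -18848/153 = -123.19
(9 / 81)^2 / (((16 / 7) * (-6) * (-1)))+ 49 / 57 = 127141 / 147744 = 0.86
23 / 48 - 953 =-45721 / 48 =-952.52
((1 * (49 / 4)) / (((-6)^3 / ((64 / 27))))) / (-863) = 98 / 629127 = 0.00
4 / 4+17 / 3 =20 / 3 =6.67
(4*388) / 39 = 1552 / 39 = 39.79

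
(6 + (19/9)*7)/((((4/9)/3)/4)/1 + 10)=561/271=2.07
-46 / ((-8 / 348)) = 2001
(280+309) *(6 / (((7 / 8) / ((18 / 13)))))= 508896 / 91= 5592.26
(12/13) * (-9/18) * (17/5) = -102/65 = -1.57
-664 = -664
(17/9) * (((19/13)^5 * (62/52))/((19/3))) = 68679167/28960854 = 2.37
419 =419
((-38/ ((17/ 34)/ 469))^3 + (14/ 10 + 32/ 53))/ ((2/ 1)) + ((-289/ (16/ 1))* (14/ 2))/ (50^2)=-48002645232181023219/ 2120000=-22642757184991.05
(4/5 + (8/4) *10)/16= 13/10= 1.30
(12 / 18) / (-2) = -1 / 3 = -0.33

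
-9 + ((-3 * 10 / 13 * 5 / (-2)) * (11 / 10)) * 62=384.46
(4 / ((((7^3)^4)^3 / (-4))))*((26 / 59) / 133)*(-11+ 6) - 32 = -665860222318742425377599887213535424 / 20808131947460700793049996475423047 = -32.00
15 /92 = 0.16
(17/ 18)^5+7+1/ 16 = 14764931/ 1889568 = 7.81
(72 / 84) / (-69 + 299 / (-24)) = -144 / 13685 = -0.01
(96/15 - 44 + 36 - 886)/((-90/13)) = 28847/225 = 128.21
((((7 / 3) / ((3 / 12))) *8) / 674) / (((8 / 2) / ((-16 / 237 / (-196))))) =16 / 1677249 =0.00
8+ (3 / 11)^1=91 / 11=8.27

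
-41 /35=-1.17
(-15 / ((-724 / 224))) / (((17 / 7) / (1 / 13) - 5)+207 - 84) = 1960 / 63169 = 0.03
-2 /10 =-1 /5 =-0.20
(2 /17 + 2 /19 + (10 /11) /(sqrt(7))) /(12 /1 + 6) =0.03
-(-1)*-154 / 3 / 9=-154 / 27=-5.70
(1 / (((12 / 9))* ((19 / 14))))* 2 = 21 / 19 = 1.11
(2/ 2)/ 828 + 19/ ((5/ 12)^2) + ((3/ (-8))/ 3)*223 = 81.57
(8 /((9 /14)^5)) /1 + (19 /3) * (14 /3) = 6047818 /59049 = 102.42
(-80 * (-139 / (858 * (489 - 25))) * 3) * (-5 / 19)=-3475 / 157586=-0.02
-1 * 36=-36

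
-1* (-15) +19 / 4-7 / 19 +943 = 73141 / 76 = 962.38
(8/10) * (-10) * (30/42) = -40/7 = -5.71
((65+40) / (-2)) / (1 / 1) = -105 / 2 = -52.50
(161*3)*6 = 2898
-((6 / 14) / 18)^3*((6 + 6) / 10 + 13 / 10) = -5 / 148176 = -0.00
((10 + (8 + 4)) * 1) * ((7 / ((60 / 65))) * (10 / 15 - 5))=-13013 / 18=-722.94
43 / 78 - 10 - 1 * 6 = -1205 / 78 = -15.45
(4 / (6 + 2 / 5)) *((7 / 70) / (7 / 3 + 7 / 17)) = 51 / 2240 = 0.02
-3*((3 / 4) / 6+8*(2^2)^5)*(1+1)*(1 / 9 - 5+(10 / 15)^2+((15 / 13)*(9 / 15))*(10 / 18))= 31130075 / 156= 199551.76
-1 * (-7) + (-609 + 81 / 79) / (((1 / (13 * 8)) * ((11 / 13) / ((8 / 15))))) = -39846.66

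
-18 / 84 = -3 / 14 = -0.21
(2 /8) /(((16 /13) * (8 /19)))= 247 /512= 0.48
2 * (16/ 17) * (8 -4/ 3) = 12.55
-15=-15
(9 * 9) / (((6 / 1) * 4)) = 27 / 8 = 3.38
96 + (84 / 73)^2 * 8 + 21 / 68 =38738085 / 362372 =106.90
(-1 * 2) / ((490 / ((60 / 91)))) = -12 / 4459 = -0.00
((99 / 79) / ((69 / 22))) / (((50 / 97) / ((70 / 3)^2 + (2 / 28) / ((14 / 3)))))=11272531699 / 26709900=422.04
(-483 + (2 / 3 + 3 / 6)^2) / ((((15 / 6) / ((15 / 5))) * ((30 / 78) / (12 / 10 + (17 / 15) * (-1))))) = -100.18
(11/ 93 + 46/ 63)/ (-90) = -1657/ 175770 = -0.01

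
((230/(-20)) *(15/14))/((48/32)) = -115/14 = -8.21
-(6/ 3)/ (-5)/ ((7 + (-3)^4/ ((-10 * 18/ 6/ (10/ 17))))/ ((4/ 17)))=2/ 115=0.02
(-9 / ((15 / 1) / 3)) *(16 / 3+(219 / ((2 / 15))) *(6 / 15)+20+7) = -6204 / 5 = -1240.80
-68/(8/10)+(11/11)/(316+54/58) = -781206/9191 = -85.00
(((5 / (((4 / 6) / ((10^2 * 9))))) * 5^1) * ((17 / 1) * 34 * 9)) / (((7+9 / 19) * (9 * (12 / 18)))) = 277981875 / 71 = 3915237.68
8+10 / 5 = 10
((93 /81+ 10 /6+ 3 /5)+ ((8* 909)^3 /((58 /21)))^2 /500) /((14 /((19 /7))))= 7517325308847755260.65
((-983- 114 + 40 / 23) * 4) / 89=-100764 / 2047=-49.23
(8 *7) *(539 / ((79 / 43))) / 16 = 162239 / 158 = 1026.83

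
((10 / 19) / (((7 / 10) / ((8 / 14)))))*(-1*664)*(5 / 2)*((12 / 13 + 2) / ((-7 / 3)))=893.47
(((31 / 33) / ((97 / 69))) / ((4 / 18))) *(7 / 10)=44919 / 21340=2.10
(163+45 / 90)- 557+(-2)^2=-779 / 2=-389.50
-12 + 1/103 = -1235/103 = -11.99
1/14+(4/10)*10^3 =5601/14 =400.07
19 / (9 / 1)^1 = 19 / 9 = 2.11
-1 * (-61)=61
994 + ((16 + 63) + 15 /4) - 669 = 1631 /4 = 407.75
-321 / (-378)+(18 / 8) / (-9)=151 / 252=0.60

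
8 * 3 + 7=31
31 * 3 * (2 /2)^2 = 93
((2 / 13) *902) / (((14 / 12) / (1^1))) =118.95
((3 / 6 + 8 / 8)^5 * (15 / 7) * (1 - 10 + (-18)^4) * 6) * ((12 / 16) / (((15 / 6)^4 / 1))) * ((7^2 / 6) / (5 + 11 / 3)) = 185416.13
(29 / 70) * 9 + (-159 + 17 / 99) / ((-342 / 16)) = 13223909 / 1185030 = 11.16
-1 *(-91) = 91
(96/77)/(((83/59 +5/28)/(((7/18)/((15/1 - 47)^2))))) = 413/1382832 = 0.00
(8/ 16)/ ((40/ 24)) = 3/ 10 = 0.30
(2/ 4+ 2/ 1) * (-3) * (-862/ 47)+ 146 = 13327/ 47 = 283.55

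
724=724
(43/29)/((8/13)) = 559/232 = 2.41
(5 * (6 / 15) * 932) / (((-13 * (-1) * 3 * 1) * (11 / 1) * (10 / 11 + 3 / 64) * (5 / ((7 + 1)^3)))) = 61079552 / 131235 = 465.42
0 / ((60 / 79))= 0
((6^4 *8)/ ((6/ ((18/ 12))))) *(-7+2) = -12960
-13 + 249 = 236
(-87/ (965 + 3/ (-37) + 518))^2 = 12321/ 3579664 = 0.00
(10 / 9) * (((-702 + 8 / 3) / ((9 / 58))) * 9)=-1216840 / 27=-45068.15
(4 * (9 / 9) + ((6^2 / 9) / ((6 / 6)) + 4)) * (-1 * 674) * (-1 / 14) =4044 / 7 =577.71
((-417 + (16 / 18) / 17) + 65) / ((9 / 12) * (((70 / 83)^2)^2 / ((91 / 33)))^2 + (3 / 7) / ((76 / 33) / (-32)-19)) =-90300166083028966680689255 / 711521958692797744437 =-126911.28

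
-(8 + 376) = -384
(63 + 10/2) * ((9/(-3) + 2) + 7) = 408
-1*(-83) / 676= 83 / 676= 0.12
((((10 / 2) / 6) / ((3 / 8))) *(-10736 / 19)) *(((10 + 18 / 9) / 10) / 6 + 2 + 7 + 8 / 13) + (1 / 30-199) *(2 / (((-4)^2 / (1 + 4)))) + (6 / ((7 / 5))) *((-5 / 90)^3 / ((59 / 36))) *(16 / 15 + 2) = -1645870612969 / 132206256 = -12449.26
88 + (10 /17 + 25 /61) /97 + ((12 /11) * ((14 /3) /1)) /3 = 297777595 /3319437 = 89.71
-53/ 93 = -0.57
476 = 476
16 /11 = 1.45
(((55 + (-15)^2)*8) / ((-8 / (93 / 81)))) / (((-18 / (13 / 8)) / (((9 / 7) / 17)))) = 2015 / 918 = 2.19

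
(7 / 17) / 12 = 7 / 204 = 0.03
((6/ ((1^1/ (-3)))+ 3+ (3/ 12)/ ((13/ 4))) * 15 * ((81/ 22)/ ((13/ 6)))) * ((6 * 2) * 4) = -33942240/ 1859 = -18258.33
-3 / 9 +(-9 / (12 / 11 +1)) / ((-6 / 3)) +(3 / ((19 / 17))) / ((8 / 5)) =3.50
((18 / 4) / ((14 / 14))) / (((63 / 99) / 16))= 792 / 7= 113.14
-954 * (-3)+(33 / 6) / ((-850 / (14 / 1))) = 2432623 / 850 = 2861.91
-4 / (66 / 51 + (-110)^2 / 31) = -1054 / 103191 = -0.01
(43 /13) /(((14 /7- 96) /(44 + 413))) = -19651 /1222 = -16.08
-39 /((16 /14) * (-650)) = 21 /400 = 0.05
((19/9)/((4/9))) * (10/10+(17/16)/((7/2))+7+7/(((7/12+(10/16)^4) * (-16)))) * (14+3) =1260972297/2025632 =622.51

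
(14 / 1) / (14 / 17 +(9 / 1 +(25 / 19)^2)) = 42959 / 35456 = 1.21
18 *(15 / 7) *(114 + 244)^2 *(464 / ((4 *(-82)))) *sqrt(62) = -2007048240 *sqrt(62) / 287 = -55064507.47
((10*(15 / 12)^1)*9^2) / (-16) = -63.28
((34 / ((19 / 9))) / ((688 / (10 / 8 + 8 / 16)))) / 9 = 119 / 26144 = 0.00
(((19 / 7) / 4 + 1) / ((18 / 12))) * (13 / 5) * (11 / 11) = 611 / 210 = 2.91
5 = 5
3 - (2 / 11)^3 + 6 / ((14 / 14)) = 11971 / 1331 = 8.99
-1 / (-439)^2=-1 / 192721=-0.00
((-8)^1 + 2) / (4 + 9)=-6 / 13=-0.46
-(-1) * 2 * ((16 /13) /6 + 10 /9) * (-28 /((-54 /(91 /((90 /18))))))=30184 /1215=24.84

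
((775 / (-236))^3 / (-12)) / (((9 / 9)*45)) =93096875 / 1419579648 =0.07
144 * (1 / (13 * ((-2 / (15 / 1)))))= -83.08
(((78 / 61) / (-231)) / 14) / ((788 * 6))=-0.00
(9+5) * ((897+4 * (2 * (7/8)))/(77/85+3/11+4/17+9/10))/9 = 23666720/38943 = 607.73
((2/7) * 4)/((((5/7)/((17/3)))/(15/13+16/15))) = 58888/2925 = 20.13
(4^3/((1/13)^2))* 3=32448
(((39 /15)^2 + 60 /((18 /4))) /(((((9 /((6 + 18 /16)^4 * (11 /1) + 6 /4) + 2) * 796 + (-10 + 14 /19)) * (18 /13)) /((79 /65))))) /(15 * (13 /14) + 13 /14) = 122578926150373 /163452883290652800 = 0.00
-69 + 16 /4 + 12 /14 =-449 /7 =-64.14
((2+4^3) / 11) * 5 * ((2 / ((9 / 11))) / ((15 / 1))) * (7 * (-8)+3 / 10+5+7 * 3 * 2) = -638 / 15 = -42.53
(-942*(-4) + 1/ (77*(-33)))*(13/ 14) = 3498.86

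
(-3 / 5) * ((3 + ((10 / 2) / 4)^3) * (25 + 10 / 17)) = -82737 / 1088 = -76.05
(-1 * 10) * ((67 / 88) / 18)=-335 / 792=-0.42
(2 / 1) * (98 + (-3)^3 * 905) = -48674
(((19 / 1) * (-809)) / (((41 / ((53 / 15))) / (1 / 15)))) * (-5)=814663 / 1845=441.55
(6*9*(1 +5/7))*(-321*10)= -2080080/7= -297154.29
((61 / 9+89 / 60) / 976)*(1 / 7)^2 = 1487 / 8608320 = 0.00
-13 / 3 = -4.33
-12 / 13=-0.92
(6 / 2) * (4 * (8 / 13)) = 96 / 13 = 7.38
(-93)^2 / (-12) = -2883 / 4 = -720.75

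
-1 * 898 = -898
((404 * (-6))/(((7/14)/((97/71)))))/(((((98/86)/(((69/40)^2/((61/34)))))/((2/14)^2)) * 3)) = -34096410927/519936550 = -65.58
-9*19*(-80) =13680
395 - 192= 203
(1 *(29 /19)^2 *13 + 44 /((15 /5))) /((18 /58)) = 1411807 /9747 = 144.85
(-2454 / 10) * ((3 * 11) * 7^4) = -97218891 / 5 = -19443778.20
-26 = -26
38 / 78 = 19 / 39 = 0.49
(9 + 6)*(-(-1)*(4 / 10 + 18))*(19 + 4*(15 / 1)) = 21804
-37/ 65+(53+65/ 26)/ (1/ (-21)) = -151589/ 130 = -1166.07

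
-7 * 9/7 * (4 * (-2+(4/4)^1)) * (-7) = -252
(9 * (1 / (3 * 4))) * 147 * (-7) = -3087 / 4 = -771.75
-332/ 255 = -1.30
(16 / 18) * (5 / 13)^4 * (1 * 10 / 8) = 6250 / 257049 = 0.02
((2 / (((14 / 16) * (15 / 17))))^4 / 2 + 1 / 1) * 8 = 188.13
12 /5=2.40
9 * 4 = 36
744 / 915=248 / 305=0.81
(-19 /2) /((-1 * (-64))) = -19 /128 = -0.15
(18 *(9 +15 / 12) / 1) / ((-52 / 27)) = -9963 / 104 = -95.80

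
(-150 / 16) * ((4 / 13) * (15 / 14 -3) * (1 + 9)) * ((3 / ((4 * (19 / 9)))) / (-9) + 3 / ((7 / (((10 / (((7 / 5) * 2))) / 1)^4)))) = 69326715375 / 17882648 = 3876.76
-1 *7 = -7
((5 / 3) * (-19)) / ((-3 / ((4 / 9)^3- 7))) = -478705 / 6561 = -72.96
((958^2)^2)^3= 597566316046999272148683057400385536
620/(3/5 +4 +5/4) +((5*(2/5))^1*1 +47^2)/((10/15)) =800861/234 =3422.48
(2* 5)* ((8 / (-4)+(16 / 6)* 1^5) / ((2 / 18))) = 60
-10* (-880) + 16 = 8816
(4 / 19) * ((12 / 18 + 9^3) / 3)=8756 / 171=51.20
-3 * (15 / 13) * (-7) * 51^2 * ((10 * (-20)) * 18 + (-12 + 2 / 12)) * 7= -3186862245 / 2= -1593431122.50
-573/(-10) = 573/10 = 57.30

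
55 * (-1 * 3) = -165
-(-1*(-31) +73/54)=-1747/54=-32.35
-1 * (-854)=854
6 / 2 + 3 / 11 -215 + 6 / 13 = -30211 / 143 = -211.27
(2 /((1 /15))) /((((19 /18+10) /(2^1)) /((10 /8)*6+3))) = 11340 /199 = 56.98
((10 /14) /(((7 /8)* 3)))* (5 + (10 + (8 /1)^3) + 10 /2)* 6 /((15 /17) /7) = 20672 /3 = 6890.67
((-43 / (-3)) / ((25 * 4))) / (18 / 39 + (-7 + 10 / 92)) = -12857 / 576750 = -0.02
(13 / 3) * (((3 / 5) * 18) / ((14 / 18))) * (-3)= -6318 / 35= -180.51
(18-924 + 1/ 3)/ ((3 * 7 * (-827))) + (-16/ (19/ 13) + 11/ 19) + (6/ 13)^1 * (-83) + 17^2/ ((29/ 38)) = 123180338458/ 373199463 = 330.07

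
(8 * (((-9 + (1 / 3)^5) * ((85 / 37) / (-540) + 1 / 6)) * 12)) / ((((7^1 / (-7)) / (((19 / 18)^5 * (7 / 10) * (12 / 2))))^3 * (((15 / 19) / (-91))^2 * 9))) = 34519428.92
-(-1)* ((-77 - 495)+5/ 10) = -1143/ 2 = -571.50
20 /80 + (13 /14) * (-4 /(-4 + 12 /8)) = 243 /140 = 1.74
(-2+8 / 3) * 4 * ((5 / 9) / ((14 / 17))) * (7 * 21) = 2380 / 9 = 264.44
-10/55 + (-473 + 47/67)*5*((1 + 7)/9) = -1547174/737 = -2099.29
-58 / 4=-29 / 2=-14.50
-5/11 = -0.45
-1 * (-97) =97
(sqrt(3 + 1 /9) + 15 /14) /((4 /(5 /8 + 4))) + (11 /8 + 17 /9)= 37 * sqrt(7) /48 + 18155 /4032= 6.54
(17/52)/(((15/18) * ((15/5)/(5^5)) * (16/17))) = 180625/416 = 434.19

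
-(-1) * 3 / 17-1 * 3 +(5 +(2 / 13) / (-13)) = 6219 / 2873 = 2.16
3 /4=0.75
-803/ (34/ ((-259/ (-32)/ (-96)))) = 207977/ 104448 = 1.99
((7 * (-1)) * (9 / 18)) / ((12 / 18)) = -21 / 4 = -5.25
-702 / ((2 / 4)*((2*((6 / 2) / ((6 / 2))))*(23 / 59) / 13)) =-538434 / 23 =-23410.17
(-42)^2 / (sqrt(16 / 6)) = 1080.22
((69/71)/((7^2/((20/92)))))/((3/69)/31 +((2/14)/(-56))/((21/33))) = -598920/362029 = -1.65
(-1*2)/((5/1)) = -2/5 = -0.40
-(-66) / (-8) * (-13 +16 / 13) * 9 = 45441 / 52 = 873.87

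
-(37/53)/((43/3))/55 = -111/125345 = -0.00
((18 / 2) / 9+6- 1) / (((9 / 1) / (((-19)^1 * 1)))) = -38 / 3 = -12.67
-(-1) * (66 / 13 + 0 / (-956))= 66 / 13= 5.08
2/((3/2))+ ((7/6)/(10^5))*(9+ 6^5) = 170899/120000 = 1.42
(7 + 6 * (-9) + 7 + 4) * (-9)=324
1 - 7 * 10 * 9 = -629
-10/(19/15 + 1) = -75/17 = -4.41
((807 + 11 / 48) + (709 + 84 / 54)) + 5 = 219281 / 144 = 1522.78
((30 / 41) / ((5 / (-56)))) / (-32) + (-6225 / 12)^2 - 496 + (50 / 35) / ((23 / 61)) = 28369472297 / 105616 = 268609.61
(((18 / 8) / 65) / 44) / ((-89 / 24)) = -27 / 127270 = -0.00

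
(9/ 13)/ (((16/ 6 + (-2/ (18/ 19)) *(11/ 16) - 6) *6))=-216/ 8957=-0.02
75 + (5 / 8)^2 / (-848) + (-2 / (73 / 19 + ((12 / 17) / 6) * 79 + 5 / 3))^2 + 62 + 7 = 25127689614119 / 174476284928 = 144.02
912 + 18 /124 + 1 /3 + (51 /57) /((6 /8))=913.67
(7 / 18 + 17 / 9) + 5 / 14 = 166 / 63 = 2.63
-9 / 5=-1.80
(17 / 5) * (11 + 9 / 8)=1649 / 40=41.22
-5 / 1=-5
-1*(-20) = 20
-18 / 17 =-1.06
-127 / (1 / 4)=-508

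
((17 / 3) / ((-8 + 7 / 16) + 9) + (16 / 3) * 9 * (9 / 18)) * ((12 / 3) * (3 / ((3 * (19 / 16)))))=123392 / 1311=94.12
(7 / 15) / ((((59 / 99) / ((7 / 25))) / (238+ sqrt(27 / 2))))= 4851 * sqrt(6) / 14750+ 384846 / 7375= 52.99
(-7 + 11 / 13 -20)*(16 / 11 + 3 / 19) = -114580 / 2717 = -42.17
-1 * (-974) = 974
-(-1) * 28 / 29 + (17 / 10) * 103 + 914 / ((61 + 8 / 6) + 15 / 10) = 21145957 / 111070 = 190.38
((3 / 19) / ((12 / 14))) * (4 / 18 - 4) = -119 / 171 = -0.70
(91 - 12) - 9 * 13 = -38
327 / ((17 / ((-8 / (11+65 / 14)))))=-12208 / 1241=-9.84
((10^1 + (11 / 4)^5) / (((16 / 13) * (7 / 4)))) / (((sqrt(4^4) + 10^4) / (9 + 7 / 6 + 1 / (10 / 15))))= 3711305 / 41025536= 0.09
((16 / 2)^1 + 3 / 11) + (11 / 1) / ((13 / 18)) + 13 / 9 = 32108 / 1287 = 24.95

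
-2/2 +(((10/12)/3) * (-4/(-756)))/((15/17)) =-10189/10206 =-1.00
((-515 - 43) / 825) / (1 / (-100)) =744 / 11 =67.64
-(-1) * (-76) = -76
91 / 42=13 / 6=2.17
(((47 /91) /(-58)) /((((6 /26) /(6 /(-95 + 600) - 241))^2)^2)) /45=-22650404042650009508682059 /96247416017418750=-235335191.11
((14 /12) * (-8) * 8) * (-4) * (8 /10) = 3584 /15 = 238.93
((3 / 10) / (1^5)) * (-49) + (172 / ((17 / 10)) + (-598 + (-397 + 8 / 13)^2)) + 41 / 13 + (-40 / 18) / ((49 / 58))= 1984234737629 / 12669930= 156609.76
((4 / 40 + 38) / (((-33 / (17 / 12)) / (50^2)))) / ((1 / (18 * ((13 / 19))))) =-10525125 / 209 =-50359.45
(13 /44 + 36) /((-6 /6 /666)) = -24172.77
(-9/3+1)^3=-8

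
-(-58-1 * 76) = 134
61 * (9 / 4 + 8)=2501 / 4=625.25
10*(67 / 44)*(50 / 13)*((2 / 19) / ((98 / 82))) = 686750 / 133133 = 5.16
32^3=32768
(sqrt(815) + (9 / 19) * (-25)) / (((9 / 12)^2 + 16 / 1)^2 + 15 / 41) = -472320 / 10955647 + 10496 * sqrt(815) / 2883065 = 0.06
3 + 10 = 13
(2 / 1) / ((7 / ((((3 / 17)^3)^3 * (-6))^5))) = -45945471212278565681295936 / 164172156157294522381659143610913584132415664286127375799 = -0.00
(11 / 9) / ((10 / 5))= 11 / 18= 0.61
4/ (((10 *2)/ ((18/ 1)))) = 18/ 5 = 3.60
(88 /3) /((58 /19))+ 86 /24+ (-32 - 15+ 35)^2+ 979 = 1136.19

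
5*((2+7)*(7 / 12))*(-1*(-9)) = 236.25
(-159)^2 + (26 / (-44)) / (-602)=334821577 / 13244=25281.00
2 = 2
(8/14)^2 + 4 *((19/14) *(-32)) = -8496/49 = -173.39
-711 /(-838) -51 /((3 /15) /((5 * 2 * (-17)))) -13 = 43337.85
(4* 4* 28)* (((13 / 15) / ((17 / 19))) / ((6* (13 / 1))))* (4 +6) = 8512 / 153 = 55.63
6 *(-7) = -42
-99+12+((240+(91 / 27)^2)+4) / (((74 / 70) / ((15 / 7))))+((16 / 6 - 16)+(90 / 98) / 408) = 25002316657 / 59916024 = 417.29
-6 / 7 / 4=-3 / 14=-0.21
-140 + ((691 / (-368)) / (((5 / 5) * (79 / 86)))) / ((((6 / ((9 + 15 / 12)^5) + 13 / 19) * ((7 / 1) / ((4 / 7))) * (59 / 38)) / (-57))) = -1036878257871709819 / 7912237493187503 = -131.05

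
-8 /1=-8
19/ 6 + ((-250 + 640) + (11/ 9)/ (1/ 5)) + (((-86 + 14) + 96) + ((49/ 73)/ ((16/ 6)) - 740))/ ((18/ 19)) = -1248245/ 3504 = -356.23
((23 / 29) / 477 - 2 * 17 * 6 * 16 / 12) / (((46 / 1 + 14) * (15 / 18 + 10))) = -0.42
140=140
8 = 8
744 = 744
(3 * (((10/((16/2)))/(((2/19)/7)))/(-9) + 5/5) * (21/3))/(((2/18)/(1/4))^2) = -112077/128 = -875.60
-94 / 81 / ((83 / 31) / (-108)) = 46.81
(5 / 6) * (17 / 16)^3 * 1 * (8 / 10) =4913 / 6144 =0.80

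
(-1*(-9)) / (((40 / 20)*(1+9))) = 9 / 20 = 0.45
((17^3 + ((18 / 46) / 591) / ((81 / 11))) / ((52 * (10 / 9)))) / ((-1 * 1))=-150260423 / 1767090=-85.03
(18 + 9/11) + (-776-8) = -8417/11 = -765.18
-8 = -8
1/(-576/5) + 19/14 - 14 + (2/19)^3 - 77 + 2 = -2424013793/27655488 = -87.65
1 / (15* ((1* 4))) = 1 / 60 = 0.02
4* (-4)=-16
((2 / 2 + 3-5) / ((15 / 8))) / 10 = -4 / 75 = -0.05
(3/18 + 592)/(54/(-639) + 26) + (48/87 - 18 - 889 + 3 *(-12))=-294418613/320160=-919.60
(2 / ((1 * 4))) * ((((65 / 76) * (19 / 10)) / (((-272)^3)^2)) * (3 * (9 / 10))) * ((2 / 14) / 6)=117 / 907113107774504960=0.00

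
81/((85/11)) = 891/85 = 10.48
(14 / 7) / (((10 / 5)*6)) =1 / 6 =0.17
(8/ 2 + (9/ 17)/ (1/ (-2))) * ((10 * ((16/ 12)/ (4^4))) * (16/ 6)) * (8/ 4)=125/ 153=0.82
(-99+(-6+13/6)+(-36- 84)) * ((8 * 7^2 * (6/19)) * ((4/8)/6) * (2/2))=-131026/57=-2298.70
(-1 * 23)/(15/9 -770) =69/2305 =0.03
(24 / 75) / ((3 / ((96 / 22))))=128 / 275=0.47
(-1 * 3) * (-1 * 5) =15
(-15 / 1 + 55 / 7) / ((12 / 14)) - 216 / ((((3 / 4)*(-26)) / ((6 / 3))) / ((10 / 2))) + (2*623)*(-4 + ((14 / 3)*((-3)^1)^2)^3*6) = 21601203251 / 39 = 553877006.44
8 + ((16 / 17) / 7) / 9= 8584 / 1071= 8.01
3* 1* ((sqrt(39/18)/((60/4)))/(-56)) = -sqrt(78)/1680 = -0.01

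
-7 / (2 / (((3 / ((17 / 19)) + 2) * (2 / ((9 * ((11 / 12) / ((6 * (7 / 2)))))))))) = -17836 / 187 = -95.38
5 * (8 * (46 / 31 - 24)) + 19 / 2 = -55251 / 62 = -891.15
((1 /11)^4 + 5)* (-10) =-732060 /14641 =-50.00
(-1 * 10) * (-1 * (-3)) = -30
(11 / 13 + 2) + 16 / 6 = 215 / 39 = 5.51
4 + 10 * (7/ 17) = 138/ 17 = 8.12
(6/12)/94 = 1/188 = 0.01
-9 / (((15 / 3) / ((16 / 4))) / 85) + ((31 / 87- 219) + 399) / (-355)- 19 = -274706 / 435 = -631.51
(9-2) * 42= 294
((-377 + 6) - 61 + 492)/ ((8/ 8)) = 60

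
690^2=476100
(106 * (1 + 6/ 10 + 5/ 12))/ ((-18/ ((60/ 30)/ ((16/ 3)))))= -6413/ 1440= -4.45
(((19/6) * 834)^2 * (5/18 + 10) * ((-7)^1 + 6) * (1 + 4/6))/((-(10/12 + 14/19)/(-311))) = -38123478941825/1611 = -23664481031.55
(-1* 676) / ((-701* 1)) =676 / 701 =0.96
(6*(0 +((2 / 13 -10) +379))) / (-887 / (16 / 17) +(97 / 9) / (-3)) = -12439008 / 5312905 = -2.34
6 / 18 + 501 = 1504 / 3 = 501.33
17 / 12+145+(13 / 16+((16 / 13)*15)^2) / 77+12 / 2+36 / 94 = 659434955 / 4193904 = 157.24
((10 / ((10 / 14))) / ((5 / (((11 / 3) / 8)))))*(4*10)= 154 / 3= 51.33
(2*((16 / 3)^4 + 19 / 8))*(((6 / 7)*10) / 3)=2629135 / 567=4636.92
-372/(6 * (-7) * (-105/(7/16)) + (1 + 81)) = -186/5081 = -0.04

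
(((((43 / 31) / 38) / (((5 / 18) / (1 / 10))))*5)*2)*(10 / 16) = 387 / 4712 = 0.08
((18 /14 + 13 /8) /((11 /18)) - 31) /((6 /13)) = -105053 /1848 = -56.85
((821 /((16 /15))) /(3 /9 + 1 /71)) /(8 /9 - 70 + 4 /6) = -23607855 /729344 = -32.37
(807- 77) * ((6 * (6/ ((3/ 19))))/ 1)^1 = 166440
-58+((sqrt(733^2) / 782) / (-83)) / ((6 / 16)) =-5649754 / 97359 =-58.03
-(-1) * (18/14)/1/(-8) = -9/56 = -0.16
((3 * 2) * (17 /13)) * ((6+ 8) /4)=27.46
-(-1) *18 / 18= 1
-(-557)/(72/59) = 32863/72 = 456.43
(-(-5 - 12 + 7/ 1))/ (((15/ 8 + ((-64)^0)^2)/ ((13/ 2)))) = 520/ 23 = 22.61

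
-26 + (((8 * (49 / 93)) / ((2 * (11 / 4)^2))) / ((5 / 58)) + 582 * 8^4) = 134127277078 / 56265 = 2383849.23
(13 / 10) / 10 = 13 / 100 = 0.13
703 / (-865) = -703 / 865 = -0.81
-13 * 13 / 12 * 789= -44447 / 4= -11111.75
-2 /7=-0.29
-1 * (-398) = 398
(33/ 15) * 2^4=176/ 5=35.20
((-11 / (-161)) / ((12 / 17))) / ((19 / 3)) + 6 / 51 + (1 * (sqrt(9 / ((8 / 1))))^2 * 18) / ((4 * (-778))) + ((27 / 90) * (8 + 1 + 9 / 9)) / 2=1052837685 / 647333344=1.63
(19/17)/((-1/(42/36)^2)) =-931/612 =-1.52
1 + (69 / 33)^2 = 650 / 121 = 5.37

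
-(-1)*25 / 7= 25 / 7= 3.57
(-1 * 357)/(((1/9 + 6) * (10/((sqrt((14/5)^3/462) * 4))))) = -29988 * sqrt(165)/75625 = -5.09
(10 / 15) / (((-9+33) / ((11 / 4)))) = 11 / 144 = 0.08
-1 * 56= -56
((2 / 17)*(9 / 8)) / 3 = 3 / 68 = 0.04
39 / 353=0.11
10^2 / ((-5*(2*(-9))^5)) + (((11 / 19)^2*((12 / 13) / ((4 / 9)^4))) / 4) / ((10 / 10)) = 140634388387 / 70941940992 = 1.98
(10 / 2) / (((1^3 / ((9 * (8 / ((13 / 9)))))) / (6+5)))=35640 / 13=2741.54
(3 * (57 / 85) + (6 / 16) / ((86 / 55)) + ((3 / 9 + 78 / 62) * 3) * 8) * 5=73322183 / 362576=202.23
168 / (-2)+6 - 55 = -133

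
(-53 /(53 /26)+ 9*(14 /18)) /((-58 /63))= 1197 /58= 20.64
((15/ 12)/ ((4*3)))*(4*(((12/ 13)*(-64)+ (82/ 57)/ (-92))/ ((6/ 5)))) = -50355725/ 2454192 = -20.52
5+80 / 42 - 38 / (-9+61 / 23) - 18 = -7832 / 1533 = -5.11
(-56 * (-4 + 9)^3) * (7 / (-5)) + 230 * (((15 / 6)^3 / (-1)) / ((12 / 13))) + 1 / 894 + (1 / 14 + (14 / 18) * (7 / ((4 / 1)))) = 887365049 / 150192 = 5908.20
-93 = -93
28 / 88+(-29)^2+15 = 18839 / 22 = 856.32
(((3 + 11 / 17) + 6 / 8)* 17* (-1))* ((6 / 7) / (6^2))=-299 / 168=-1.78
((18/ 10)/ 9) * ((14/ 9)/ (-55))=-0.01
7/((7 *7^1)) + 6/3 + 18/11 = 291/77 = 3.78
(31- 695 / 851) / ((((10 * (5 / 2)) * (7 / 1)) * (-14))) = -12843 / 1042475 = -0.01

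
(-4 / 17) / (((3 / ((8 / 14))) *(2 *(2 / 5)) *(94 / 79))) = -790 / 16779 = -0.05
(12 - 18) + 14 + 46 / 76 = 327 / 38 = 8.61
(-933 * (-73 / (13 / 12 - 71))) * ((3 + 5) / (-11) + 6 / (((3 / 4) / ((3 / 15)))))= -39230784 / 46145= -850.16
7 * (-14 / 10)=-49 / 5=-9.80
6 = 6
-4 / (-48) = 1 / 12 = 0.08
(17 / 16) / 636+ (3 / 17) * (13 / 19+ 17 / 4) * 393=1124771491 / 3286848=342.20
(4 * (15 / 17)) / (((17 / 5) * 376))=75 / 27166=0.00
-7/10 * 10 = -7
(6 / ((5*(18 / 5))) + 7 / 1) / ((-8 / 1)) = -0.92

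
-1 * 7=-7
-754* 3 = -2262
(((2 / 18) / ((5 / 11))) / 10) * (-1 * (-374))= 2057 / 225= 9.14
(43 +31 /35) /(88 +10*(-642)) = -384 /55405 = -0.01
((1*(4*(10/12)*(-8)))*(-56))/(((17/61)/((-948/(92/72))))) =-1554416640/391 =-3975490.13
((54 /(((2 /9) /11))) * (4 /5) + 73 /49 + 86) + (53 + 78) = 2356.89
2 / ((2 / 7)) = 7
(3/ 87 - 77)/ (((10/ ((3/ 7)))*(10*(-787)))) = 1674/ 3994025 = 0.00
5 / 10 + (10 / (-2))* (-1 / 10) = 1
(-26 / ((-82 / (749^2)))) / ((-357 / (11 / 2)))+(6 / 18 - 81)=-3932599 / 1394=-2821.09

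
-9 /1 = -9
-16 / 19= -0.84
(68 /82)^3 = 39304 /68921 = 0.57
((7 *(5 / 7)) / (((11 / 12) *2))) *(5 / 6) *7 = 15.91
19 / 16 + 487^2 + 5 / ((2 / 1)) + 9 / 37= 140406375 / 592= 237172.93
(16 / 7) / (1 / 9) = 144 / 7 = 20.57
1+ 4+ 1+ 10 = 16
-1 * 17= -17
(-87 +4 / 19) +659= 572.21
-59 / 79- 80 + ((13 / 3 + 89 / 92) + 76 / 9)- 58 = -8176609 / 65412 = -125.00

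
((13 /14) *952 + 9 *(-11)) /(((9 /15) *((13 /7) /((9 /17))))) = 82425 /221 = 372.96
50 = 50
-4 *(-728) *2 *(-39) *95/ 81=-7192640/ 27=-266394.07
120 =120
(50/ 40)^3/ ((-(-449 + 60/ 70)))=875/ 200768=0.00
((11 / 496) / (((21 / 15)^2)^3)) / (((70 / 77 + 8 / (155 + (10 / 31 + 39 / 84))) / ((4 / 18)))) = 23241453125 / 34103947176432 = 0.00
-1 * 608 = -608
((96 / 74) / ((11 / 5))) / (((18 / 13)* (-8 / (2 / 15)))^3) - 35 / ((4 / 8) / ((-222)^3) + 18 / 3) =-65444245515230531 / 11219011453504800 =-5.83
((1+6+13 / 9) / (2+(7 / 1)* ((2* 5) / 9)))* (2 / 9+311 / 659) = 78223 / 130482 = 0.60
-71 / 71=-1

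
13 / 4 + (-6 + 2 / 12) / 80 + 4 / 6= 123 / 32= 3.84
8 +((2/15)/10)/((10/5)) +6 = 2101/150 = 14.01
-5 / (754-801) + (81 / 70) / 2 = 4507 / 6580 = 0.68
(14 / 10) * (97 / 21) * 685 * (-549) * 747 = -1816619589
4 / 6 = 2 / 3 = 0.67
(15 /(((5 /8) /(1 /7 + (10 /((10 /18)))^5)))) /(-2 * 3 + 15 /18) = -1904684688 /217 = -8777348.79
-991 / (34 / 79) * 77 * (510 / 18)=-30141265 / 6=-5023544.17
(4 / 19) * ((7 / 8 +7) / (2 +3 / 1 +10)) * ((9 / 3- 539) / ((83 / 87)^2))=-42598332 / 654455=-65.09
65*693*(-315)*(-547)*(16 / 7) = 17740522800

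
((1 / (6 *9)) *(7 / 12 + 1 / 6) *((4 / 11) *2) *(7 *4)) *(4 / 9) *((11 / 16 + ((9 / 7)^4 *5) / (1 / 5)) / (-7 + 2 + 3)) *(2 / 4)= -2650811 / 1222452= -2.17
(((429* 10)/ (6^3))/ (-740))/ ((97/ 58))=-4147/ 258408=-0.02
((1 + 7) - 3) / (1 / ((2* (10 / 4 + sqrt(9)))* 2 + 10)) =160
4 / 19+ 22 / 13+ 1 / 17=1.96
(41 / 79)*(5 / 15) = 41 / 237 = 0.17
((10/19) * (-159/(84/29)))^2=834.69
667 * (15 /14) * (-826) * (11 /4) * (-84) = 136358145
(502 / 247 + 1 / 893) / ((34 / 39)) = 70821 / 30362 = 2.33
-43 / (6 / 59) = -2537 / 6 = -422.83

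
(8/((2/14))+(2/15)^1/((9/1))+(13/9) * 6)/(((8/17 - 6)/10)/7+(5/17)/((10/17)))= 2078216/13527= 153.63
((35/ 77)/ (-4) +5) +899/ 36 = 2956/ 99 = 29.86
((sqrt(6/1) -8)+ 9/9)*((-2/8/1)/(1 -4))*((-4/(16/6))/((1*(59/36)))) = 63/118 -9*sqrt(6)/118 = 0.35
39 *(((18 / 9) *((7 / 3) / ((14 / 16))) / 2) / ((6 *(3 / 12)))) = 208 / 3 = 69.33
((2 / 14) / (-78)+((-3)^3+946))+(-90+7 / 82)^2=16527549043 / 1835652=9003.64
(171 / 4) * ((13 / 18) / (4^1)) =247 / 32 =7.72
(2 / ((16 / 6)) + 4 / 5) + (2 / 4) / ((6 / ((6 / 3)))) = 103 / 60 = 1.72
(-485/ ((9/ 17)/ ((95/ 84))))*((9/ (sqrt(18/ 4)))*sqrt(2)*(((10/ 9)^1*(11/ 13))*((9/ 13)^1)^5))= -31405411125/ 33787663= -929.49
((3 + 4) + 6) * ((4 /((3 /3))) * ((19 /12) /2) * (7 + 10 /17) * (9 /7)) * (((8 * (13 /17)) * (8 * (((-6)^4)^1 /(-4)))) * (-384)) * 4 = 19789620903936 /2023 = 9782313842.78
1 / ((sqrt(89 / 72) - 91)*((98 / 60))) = -28080 / 4173001 - 180*sqrt(178) / 29211007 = -0.01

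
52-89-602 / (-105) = -469 / 15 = -31.27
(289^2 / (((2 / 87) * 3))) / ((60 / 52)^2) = 409336421 / 450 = 909636.49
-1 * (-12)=12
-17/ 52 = -0.33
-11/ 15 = -0.73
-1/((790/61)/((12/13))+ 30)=-366/16115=-0.02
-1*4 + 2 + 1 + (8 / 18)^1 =-5 / 9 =-0.56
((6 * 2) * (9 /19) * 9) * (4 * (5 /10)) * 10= 19440 /19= 1023.16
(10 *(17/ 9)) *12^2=2720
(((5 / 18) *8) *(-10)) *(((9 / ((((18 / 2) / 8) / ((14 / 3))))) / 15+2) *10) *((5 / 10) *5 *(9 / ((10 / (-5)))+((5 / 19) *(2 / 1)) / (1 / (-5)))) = 27371000 / 1539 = 17784.93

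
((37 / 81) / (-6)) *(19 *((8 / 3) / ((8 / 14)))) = -4921 / 729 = -6.75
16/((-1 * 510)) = -8/255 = -0.03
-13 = -13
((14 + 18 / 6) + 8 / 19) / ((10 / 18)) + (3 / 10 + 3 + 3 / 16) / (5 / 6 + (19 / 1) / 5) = 3392163 / 105640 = 32.11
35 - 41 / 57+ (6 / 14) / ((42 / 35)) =27641 / 798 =34.64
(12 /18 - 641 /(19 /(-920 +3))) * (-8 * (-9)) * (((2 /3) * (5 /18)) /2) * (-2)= -412498.01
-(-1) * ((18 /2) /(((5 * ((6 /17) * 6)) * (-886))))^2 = 289 /313998400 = 0.00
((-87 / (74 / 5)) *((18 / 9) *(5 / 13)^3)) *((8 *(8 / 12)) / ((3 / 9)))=-870000 / 81289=-10.70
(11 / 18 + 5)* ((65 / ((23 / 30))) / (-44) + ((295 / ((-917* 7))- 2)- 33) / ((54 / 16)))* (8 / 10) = -21808288751 / 394633701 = -55.26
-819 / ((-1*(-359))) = -819 / 359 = -2.28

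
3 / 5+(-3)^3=-132 / 5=-26.40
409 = 409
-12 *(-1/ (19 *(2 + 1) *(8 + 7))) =0.01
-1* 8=-8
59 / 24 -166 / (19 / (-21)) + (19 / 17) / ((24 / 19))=362051 / 1938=186.82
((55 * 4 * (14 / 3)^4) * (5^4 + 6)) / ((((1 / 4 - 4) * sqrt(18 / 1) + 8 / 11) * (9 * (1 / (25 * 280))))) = -45169740246400000 * sqrt(2) / 19805553 - 26280576143360000 / 178249977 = -3372777487.27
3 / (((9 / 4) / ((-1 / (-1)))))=4 / 3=1.33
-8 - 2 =-10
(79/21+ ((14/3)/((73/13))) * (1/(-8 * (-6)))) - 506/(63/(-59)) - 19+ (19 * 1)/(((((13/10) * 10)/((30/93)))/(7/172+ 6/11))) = 1072860946769/2337751416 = 458.93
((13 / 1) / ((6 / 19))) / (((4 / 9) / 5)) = 3705 / 8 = 463.12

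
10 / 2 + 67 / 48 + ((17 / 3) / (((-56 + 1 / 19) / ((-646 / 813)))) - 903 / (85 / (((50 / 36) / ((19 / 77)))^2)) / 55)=272516849071 / 763734528432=0.36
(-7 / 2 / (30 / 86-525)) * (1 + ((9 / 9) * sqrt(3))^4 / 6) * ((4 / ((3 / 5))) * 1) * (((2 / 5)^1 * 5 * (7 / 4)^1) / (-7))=-1505 / 27072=-0.06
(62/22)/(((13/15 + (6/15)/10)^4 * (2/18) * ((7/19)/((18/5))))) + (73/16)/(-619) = 186877615399547/509550262144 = 366.75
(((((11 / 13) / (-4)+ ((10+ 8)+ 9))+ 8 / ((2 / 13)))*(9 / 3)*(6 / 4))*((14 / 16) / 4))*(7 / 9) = 200753 / 3328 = 60.32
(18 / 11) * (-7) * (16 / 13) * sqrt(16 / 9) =-2688 / 143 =-18.80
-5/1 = -5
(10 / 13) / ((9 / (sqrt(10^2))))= 100 / 117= 0.85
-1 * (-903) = 903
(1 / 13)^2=1 / 169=0.01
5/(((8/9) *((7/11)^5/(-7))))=-7247295/19208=-377.31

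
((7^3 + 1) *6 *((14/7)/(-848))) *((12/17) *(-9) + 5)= 5934/901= 6.59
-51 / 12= -17 / 4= -4.25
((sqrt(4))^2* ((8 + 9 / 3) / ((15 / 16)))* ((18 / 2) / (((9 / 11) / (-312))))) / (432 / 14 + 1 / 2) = -11275264 / 2195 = -5136.79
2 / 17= 0.12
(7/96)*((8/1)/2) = 7/24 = 0.29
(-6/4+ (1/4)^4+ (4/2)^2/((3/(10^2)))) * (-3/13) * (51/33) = -47.02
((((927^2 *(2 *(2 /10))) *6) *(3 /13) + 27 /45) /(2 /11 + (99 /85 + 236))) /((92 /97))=187048660579 /88471708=2114.22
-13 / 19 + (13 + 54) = 1260 / 19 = 66.32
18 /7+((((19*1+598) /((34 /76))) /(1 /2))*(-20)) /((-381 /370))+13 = 2429711593 /45339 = 53589.88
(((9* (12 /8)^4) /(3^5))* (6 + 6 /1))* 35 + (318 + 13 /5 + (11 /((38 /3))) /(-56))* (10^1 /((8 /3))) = 1280.94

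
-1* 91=-91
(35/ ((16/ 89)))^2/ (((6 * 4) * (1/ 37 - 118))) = -71803865/ 5363712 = -13.39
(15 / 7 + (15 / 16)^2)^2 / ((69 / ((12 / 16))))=29322225 / 295436288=0.10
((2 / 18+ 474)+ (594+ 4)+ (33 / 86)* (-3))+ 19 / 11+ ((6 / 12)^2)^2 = 73067129 / 68112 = 1072.75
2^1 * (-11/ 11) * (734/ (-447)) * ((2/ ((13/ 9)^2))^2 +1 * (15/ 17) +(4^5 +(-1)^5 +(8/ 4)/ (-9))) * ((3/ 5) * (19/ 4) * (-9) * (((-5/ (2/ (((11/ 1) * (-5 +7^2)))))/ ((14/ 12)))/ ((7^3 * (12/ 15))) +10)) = -93253508568798352/ 173700376213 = -536864.17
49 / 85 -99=-98.42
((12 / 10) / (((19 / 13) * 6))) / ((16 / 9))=117 / 1520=0.08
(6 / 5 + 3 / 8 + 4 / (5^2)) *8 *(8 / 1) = 2776 / 25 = 111.04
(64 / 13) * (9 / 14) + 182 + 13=18033 / 91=198.16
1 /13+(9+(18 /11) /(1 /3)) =2000 /143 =13.99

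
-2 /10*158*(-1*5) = 158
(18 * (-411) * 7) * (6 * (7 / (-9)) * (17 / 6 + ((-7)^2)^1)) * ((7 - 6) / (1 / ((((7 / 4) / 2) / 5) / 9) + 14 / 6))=232998.78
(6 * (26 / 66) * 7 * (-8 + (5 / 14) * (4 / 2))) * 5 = -6630 / 11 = -602.73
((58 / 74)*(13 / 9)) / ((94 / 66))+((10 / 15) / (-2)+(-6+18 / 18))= -23677 / 5217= -4.54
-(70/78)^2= -1225/1521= -0.81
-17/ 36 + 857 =30835/ 36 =856.53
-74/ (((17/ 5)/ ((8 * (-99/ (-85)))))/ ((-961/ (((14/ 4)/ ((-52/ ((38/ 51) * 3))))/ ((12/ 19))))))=-818108.14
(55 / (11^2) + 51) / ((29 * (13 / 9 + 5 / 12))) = 20376 / 21373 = 0.95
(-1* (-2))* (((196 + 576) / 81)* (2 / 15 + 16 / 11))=404528 / 13365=30.27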